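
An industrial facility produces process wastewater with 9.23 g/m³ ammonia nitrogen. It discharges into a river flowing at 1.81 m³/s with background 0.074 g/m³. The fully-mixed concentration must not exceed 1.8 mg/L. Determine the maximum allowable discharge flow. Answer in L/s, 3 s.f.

420 L/s

Mass balance at complete mixing: C_std·(Q_w + Q_r) = Q_w·C_e + Q_r·C_b.
Rearranging, Q_w = Q_r·(C_std − C_b)/(C_e − C_std) = 1.81·(1.8 − 0.074) / (9.23 − 1.8) = 0.4205 m³/s.
= 420.5 L/s.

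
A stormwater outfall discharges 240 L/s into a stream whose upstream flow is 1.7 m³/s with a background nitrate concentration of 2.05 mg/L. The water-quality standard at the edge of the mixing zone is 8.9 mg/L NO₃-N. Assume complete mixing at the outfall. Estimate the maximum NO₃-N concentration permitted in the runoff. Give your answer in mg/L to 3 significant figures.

57.4 mg/L

240 L/s = 0.24 m³/s.
Mass balance: 8.9·1.94 = 0.24·Cₑ + 1.7·2.05.
Cₑ = (17.27 − 3.485) / 0.24 = 57.42 mg/L.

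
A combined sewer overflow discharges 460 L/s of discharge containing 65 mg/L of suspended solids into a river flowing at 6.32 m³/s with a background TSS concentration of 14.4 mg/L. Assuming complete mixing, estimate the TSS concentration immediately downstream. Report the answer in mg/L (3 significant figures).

460 L/s = 0.46 m³/s.
By mass balance at complete mixing, C = (0.46·65 + 6.32·14.4) / (0.46 + 6.32) = 120.9/6.78 = 17.83 mg/L.

17.8 mg/L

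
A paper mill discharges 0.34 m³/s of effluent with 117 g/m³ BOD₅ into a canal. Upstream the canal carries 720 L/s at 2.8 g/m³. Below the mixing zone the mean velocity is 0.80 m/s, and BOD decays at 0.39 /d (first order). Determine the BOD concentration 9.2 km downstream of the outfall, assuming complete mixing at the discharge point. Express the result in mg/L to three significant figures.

37.4 mg/L

720 L/s = 0.72 m³/s.
After complete mixing, C₀ = (0.34·117 + 0.72·2.8) / 1.06 = 39.43 mg/L.
Travel time t = 9200 m / 0.80 m/s = 1.15e+04 s = 0.1331 d.
C = 39.43·exp(−0.39·0.1331) = 39.43·0.9494 = 37.44 mg/L.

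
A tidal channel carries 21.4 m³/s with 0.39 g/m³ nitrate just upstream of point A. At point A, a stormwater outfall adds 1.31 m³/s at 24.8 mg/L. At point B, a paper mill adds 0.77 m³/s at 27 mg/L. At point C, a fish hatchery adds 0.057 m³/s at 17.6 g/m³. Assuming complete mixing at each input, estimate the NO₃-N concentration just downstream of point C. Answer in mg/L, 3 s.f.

2.66 mg/L

After input A: C = (21.4·0.39 + 1.31·24.8) / 22.71 = 1.798 mg/L.
After input B: C = (22.71·1.798 + 0.77·27) / 23.48 = 2.625 mg/L.
After input C: C = (23.48·2.625 + 0.057·17.6) / 23.54 = 2.661 mg/L.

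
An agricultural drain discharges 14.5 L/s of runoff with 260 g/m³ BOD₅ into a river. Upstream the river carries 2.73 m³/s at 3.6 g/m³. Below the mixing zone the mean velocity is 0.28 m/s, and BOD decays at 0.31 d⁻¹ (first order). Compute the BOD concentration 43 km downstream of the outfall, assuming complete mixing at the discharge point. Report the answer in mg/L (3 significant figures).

14.5 L/s = 0.0145 m³/s.
After complete mixing, C₀ = (0.0145·260 + 2.73·3.6) / 2.744 = 4.955 mg/L.
Travel time t = 4.3e+04 m / 0.28 m/s = 1.536e+05 s = 1.777 d.
C = 4.955·exp(−0.31·1.777) = 4.955·0.5764 = 2.856 mg/L.

2.86 mg/L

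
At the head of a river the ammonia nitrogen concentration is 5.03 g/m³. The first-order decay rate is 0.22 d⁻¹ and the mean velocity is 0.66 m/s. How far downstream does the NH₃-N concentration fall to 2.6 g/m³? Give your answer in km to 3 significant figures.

From C = C₀·e^(−kt), t = ln(C₀/C)/k = ln(5.03/2.6)/0.22 = 0.6599/0.22 = 3 d.
Distance = v·t = 0.66 m/s × 2.592e+05 s = 1.71e+05 m = 171 km.

171 km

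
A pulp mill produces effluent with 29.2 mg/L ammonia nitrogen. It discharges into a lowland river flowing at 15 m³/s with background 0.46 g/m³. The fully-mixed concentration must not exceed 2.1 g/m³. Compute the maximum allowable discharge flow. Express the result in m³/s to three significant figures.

0.908 m³/s

Mass balance at complete mixing: C_std·(Q_w + Q_r) = Q_w·C_e + Q_r·C_b.
Rearranging, Q_w = Q_r·(C_std − C_b)/(C_e − C_std) = 15·(2.1 − 0.46) / (29.2 − 2.1) = 0.9077 m³/s.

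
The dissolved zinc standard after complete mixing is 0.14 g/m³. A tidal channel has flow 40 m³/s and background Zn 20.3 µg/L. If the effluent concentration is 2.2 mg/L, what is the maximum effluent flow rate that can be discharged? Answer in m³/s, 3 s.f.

20.3 µg/L = 0.0203 mg/L.
Mass balance at complete mixing: C_std·(Q_w + Q_r) = Q_w·C_e + Q_r·C_b.
Rearranging, Q_w = Q_r·(C_std − C_b)/(C_e − C_std) = 40·(0.14 − 0.0203) / (2.2 − 0.14) = 2.324 m³/s.

2.32 m³/s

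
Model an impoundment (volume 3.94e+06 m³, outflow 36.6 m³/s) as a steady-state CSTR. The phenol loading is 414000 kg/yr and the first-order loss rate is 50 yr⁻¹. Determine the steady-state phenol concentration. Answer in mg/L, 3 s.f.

Outflow Q = 36.6 m³/s × 3.156e+07 s/yr = 1.155e+09 m³/yr.
Steady-state CSTR mass balance: W = Q·C + k·V·C, so C = W/(Q + kV).
Q + kV = 1.155e+09 + 50·3.94e+06 = 1.352e+09 m³/yr.
C = 414000/1.352e+09 = 0.0003062 kg/m³ = 0.3062 mg/L.

0.306 mg/L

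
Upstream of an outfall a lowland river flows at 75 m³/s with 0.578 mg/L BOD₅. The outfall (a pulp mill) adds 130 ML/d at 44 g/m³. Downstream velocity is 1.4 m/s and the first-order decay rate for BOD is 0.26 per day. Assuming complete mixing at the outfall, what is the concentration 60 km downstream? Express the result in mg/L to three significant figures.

1.26 mg/L

130 ML/d = 1.505 m³/s.
After complete mixing, C₀ = (1.505·44 + 75·0.578) / 76.5 = 1.432 mg/L.
Travel time t = 6e+04 m / 1.4 m/s = 4.286e+04 s = 0.496 d.
C = 1.432·exp(−0.26·0.496) = 1.432·0.879 = 1.259 mg/L.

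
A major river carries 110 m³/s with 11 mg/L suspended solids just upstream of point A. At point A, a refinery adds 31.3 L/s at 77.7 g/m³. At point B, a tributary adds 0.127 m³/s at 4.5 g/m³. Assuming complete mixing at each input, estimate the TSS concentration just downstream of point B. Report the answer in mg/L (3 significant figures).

31.3 L/s = 0.0313 m³/s.
After input A: C = (110·11 + 0.0313·77.7) / 110 = 11.02 mg/L.
After input B: C = (110·11.02 + 0.127·4.5) / 110.2 = 11.01 mg/L.

11.0 mg/L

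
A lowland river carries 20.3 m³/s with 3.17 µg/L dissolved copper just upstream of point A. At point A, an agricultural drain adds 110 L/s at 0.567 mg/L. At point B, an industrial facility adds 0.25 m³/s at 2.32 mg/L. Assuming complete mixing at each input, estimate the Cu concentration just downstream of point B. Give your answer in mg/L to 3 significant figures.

0.0342 mg/L

3.17 µg/L = 0.00317 mg/L.
110 L/s = 0.11 m³/s.
After input A: C = (20.3·0.00317 + 0.11·0.567) / 20.41 = 0.006209 mg/L.
After input B: C = (20.41·0.006209 + 0.25·2.32) / 20.66 = 0.03421 mg/L.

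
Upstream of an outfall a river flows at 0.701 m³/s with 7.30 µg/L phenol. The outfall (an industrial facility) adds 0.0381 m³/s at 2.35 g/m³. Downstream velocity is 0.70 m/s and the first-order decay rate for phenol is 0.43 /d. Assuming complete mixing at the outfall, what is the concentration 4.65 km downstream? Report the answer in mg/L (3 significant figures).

7.30 µg/L = 0.0073 mg/L.
After complete mixing, C₀ = (0.0381·2.35 + 0.701·0.0073) / 0.7391 = 0.1281 mg/L.
Travel time t = 4650 m / 0.70 m/s = 6643 s = 0.07688 d.
C = 0.1281·exp(−0.43·0.07688) = 0.1281·0.9675 = 0.1239 mg/L.

0.124 mg/L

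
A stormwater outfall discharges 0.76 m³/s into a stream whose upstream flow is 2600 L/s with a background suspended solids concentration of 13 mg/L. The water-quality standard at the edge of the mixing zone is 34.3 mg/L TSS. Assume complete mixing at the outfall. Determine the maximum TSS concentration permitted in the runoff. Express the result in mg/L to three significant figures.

107 mg/L

2600 L/s = 2.6 m³/s.
Mass balance: 34.3·3.36 = 0.76·Cₑ + 2.6·13.
Cₑ = (115.2 − 33.8) / 0.76 = 107.2 mg/L.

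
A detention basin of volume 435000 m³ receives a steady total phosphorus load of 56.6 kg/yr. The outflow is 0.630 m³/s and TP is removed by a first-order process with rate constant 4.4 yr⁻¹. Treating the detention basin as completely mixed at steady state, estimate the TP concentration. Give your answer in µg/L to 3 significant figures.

2.60 µg/L

Outflow Q = 0.630 m³/s × 3.156e+07 s/yr = 1.988e+07 m³/yr.
Steady-state CSTR mass balance: W = Q·C + k·V·C, so C = W/(Q + kV).
Q + kV = 1.988e+07 + 4.4·435000 = 2.18e+07 m³/yr.
C = 56.6/2.18e+07 = 2.597e-06 kg/m³ = 0.002597 mg/L = 2.597 µg/L.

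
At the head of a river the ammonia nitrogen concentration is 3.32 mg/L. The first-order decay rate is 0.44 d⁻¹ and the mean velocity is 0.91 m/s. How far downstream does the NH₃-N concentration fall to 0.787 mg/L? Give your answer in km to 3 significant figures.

From C = C₀·e^(−kt), t = ln(C₀/C)/k = ln(3.32/0.787)/0.44 = 1.439/0.44 = 3.272 d.
Distance = v·t = 0.91 m/s × 2.827e+05 s = 2.572e+05 m = 257.2 km.

257 km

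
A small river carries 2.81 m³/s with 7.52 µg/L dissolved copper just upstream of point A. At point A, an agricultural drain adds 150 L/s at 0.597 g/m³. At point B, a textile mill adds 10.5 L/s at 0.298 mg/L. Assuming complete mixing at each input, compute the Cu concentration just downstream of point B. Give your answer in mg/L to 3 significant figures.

7.52 µg/L = 0.00752 mg/L.
150 L/s = 0.15 m³/s.
After input A: C = (2.81·0.00752 + 0.15·0.597) / 2.96 = 0.03739 mg/L.
10.5 L/s = 0.0105 m³/s.
After input B: C = (2.96·0.03739 + 0.0105·0.298) / 2.97 = 0.03831 mg/L.

0.0383 mg/L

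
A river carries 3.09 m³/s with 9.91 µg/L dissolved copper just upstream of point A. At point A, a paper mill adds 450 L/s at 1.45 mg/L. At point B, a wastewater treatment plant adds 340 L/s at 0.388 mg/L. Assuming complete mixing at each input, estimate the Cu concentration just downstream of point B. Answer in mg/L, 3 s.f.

9.91 µg/L = 0.00991 mg/L.
450 L/s = 0.45 m³/s.
After input A: C = (3.09·0.00991 + 0.45·1.45) / 3.54 = 0.193 mg/L.
340 L/s = 0.34 m³/s.
After input B: C = (3.54·0.193 + 0.34·0.388) / 3.88 = 0.2101 mg/L.

0.210 mg/L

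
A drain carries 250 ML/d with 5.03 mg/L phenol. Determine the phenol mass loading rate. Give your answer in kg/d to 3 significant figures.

1260 kg/d

250 ML/d = 2.894 m³/s.
Mass flux = Q·C = 2.894 m³/s × 5.03 g/m³ = 14.55 g/s.
= 14.55 g/s × 86.4 = 1258 kg/d.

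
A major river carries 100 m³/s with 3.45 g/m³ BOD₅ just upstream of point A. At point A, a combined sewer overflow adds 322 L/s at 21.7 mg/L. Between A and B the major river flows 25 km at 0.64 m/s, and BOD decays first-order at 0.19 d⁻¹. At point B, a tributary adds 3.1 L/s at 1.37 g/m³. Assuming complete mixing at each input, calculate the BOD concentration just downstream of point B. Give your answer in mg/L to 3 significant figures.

322 L/s = 0.322 m³/s.
After input A: C = (100·3.45 + 0.322·21.7) / 100.3 = 3.509 mg/L.
Over the 25 km reach to input B (t = 3.906e+04 s = 0.4521 d), decay gives C = 3.509·exp(−0.19·0.4521) = 3.22 mg/L.
3.1 L/s = 0.0031 m³/s.
After input B: C = (100.3·3.22 + 0.0031·1.37) / 100.3 = 3.22 mg/L.

3.22 mg/L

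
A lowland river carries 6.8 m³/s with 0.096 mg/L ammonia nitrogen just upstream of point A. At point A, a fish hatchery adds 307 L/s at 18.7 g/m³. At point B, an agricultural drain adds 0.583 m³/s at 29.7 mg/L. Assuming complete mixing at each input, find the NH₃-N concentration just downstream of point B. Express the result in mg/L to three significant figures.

307 L/s = 0.307 m³/s.
After input A: C = (6.8·0.096 + 0.307·18.7) / 7.107 = 0.8996 mg/L.
After input B: C = (7.107·0.8996 + 0.583·29.7) / 7.69 = 3.083 mg/L.

3.08 mg/L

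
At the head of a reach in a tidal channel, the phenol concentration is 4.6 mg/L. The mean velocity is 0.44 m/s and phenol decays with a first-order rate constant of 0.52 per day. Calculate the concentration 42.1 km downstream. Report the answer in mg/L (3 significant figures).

Travel time t = 42.1 km / 0.44 m/s = 4.21e+04/0.44 = 9.568e+04 s = 1.107 d.
First-order decay: C = 4.6·exp(−0.52·1.107) = 4.6·0.5622 = 2.586 mg/L.

2.59 mg/L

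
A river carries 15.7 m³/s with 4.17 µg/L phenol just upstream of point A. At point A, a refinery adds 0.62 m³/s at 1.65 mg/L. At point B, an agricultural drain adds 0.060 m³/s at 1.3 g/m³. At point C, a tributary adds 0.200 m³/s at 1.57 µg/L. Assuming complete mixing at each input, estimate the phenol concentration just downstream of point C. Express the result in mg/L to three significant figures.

0.0704 mg/L

4.17 µg/L = 0.00417 mg/L.
After input A: C = (15.7·0.00417 + 0.62·1.65) / 16.32 = 0.0667 mg/L.
After input B: C = (16.32·0.0667 + 0.06·1.3) / 16.38 = 0.07121 mg/L.
1.57 µg/L = 0.00157 mg/L.
After input C: C = (16.38·0.07121 + 0.2·0.00157) / 16.58 = 0.07037 mg/L.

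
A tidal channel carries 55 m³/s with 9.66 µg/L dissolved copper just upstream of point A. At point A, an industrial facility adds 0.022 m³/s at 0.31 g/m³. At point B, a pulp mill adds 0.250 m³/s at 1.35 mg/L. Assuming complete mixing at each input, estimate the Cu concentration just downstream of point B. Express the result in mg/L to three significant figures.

0.0158 mg/L

9.66 µg/L = 0.00966 mg/L.
After input A: C = (55·0.00966 + 0.022·0.31) / 55.02 = 0.00978 mg/L.
After input B: C = (55.02·0.00978 + 0.25·1.35) / 55.27 = 0.01584 mg/L.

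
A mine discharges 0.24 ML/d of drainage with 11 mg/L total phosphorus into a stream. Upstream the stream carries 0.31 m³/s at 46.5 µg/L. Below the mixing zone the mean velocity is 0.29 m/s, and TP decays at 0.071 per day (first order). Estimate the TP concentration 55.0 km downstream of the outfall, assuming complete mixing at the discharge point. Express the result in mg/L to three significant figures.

0.123 mg/L

0.24 ML/d = 0.002778 m³/s.
46.5 µg/L = 0.0465 mg/L.
After complete mixing, C₀ = (0.002778·11 + 0.31·0.0465) / 0.3128 = 0.1438 mg/L.
Travel time t = 5.5e+04 m / 0.29 m/s = 1.897e+05 s = 2.195 d.
C = 0.1438·exp(−0.071·2.195) = 0.1438·0.8557 = 0.123 mg/L.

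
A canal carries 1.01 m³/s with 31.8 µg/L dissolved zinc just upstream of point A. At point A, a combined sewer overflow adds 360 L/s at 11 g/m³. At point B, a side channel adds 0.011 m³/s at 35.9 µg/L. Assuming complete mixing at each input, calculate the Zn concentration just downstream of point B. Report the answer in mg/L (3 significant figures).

31.8 µg/L = 0.0318 mg/L.
360 L/s = 0.36 m³/s.
After input A: C = (1.01·0.0318 + 0.36·11) / 1.37 = 2.914 mg/L.
35.9 µg/L = 0.0359 mg/L.
After input B: C = (1.37·2.914 + 0.011·0.0359) / 1.381 = 2.891 mg/L.

2.89 mg/L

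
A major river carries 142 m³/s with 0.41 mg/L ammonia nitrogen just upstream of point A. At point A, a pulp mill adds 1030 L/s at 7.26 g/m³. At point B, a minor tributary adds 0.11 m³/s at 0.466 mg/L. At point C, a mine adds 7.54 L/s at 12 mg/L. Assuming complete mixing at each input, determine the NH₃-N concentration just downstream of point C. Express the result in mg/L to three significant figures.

1030 L/s = 1.03 m³/s.
After input A: C = (142·0.41 + 1.03·7.26) / 143 = 0.4593 mg/L.
After input B: C = (143·0.4593 + 0.11·0.466) / 143.1 = 0.4593 mg/L.
7.54 L/s = 0.00754 m³/s.
After input C: C = (143.1·0.4593 + 0.00754·12) / 143.1 = 0.4599 mg/L.

0.460 mg/L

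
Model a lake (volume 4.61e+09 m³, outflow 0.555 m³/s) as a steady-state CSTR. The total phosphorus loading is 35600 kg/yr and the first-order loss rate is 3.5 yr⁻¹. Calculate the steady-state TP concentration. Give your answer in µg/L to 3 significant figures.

Outflow Q = 0.555 m³/s × 3.156e+07 s/yr = 1.751e+07 m³/yr.
Steady-state CSTR mass balance: W = Q·C + k·V·C, so C = W/(Q + kV).
Q + kV = 1.751e+07 + 3.5·4.61e+09 = 1.615e+10 m³/yr.
C = 35600/1.615e+10 = 2.204e-06 kg/m³ = 0.002204 mg/L = 2.204 µg/L.

2.20 µg/L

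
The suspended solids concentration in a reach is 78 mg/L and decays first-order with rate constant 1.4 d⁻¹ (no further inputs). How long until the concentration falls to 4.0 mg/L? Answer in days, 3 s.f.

2.12 d

t = ln(C₀/C)/k = ln(78/4.0)/1.4 = 2.97/1.4 = 2.122 d.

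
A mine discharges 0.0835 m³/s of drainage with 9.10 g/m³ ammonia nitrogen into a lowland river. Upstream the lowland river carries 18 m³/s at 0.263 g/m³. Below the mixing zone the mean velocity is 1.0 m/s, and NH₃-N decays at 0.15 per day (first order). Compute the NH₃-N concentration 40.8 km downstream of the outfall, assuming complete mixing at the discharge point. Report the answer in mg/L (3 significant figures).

0.283 mg/L

After complete mixing, C₀ = (0.0835·9.1 + 18·0.263) / 18.08 = 0.3038 mg/L.
Travel time t = 4.08e+04 m / 1.0 m/s = 4.08e+04 s = 0.4722 d.
C = 0.3038·exp(−0.15·0.4722) = 0.3038·0.9316 = 0.283 mg/L.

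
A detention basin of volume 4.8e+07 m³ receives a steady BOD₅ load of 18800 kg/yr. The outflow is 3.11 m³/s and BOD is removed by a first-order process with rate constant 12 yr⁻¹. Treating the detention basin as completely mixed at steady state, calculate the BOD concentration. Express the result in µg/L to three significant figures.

27.9 µg/L

Outflow Q = 3.11 m³/s × 3.156e+07 s/yr = 9.814e+07 m³/yr.
Steady-state CSTR mass balance: W = Q·C + k·V·C, so C = W/(Q + kV).
Q + kV = 9.814e+07 + 12·4.8e+07 = 6.741e+08 m³/yr.
C = 18800/6.741e+08 = 2.789e-05 kg/m³ = 0.02789 mg/L = 27.89 µg/L.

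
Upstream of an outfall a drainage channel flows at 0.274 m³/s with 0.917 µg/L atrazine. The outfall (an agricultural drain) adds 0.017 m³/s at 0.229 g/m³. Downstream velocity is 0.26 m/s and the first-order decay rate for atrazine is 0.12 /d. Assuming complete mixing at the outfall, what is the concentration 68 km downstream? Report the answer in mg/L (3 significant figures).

0.00990 mg/L

0.917 µg/L = 0.000917 mg/L.
After complete mixing, C₀ = (0.017·0.229 + 0.274·0.000917) / 0.291 = 0.01424 mg/L.
Travel time t = 6.8e+04 m / 0.26 m/s = 2.615e+05 s = 3.027 d.
C = 0.01424·exp(−0.12·3.027) = 0.01424·0.6954 = 0.009904 mg/L.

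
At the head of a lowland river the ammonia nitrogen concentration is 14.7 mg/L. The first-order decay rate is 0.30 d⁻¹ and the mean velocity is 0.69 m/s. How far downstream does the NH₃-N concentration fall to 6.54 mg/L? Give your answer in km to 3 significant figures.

161 km

From C = C₀·e^(−kt), t = ln(C₀/C)/k = ln(14.7/6.54)/0.30 = 0.8099/0.30 = 2.7 d.
Distance = v·t = 0.69 m/s × 2.333e+05 s = 1.609e+05 m = 160.9 km.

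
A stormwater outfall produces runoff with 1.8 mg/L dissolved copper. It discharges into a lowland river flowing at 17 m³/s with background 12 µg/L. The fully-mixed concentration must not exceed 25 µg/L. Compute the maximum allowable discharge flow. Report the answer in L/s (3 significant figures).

12 µg/L = 0.012 mg/L.
25 µg/L = 0.025 mg/L.
Mass balance at complete mixing: C_std·(Q_w + Q_r) = Q_w·C_e + Q_r·C_b.
Rearranging, Q_w = Q_r·(C_std − C_b)/(C_e − C_std) = 17·(0.025 − 0.012) / (1.8 − 0.025) = 0.1245 m³/s.
= 124.5 L/s.

125 L/s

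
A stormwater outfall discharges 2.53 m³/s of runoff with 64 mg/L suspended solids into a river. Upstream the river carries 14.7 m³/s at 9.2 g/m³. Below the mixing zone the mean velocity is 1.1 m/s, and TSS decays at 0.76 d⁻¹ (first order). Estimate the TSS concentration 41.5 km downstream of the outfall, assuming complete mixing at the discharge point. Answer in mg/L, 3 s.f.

12.4 mg/L

After complete mixing, C₀ = (2.53·64 + 14.7·9.2) / 17.23 = 17.25 mg/L.
Travel time t = 4.15e+04 m / 1.1 m/s = 3.773e+04 s = 0.4367 d.
C = 17.25·exp(−0.76·0.4367) = 17.25·0.7176 = 12.38 mg/L.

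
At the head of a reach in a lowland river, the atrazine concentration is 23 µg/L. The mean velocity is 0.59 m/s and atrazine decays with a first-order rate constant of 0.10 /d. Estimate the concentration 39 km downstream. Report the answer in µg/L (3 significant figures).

21.3 µg/L

Travel time t = 39 km / 0.59 m/s = 3.9e+04/0.59 = 6.61e+04 s = 0.7651 d.
First-order decay: C = 23·exp(−0.10·0.7651) = 23·0.9263 = 21.31 µg/L.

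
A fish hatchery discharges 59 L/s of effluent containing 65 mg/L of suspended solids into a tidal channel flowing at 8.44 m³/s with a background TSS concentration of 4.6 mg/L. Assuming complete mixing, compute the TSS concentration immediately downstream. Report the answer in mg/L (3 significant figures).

59 L/s = 0.059 m³/s.
Conservation of mass across the mixing zone: C = (0.059·65 + 8.44·4.6) / (0.059 + 8.44) = 42.66/8.499 = 5.019 mg/L.

5.02 mg/L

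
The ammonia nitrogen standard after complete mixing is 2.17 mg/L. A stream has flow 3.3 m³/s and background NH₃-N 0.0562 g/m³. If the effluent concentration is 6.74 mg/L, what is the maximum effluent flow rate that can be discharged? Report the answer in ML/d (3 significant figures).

Mass balance at complete mixing: C_std·(Q_w + Q_r) = Q_w·C_e + Q_r·C_b.
Rearranging, Q_w = Q_r·(C_std − C_b)/(C_e − C_std) = 3.3·(2.17 − 0.0562) / (6.74 − 2.17) = 1.526 m³/s.
= 131.9 ML/d.

132 ML/d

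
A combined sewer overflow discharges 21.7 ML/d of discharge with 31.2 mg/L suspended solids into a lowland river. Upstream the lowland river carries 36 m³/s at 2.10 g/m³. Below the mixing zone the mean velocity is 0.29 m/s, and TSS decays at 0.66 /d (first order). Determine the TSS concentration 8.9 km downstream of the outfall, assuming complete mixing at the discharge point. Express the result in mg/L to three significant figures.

1.82 mg/L

21.7 ML/d = 0.2512 m³/s.
After complete mixing, C₀ = (0.2512·31.2 + 36·2.1) / 36.25 = 2.302 mg/L.
Travel time t = 8900 m / 0.29 m/s = 3.069e+04 s = 0.3552 d.
C = 2.302·exp(−0.66·0.3552) = 2.302·0.791 = 1.821 mg/L.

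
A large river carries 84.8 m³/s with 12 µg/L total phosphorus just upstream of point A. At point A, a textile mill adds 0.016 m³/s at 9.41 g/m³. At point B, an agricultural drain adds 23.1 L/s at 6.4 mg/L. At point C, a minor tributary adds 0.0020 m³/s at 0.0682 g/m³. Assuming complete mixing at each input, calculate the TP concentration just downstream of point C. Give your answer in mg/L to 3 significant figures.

0.0155 mg/L

12 µg/L = 0.012 mg/L.
After input A: C = (84.8·0.012 + 0.016·9.41) / 84.82 = 0.01377 mg/L.
23.1 L/s = 0.0231 m³/s.
After input B: C = (84.82·0.01377 + 0.0231·6.4) / 84.84 = 0.01551 mg/L.
After input C: C = (84.84·0.01551 + 0.002·0.0682) / 84.84 = 0.01551 mg/L.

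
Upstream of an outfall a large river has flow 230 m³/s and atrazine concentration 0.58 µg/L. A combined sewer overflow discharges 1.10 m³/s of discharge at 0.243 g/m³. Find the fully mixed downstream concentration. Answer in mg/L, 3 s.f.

0.58 µg/L = 0.00058 mg/L.
By mass balance at complete mixing, C = (1.1·0.243 + 230·0.00058) / (1.1 + 230) = 0.4007/231.1 = 0.001734 mg/L.

0.00173 mg/L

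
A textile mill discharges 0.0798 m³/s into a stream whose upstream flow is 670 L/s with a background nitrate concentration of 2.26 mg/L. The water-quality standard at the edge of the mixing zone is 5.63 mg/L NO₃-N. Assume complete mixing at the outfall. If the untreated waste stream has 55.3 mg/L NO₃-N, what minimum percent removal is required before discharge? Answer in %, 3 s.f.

670 L/s = 0.67 m³/s.
Mass balance: 5.63·0.7498 = 0.0798·Cₑ + 0.67·2.26.
Cₑ = (4.221 − 1.514) / 0.0798 = 33.92 mg/L.
Required removal = 1 − 33.92/55.3 = 38.65 %.

38.7 %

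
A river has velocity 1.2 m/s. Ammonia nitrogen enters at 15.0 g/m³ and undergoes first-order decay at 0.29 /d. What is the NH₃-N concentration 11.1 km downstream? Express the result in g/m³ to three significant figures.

14.5 g/m³

Travel time t = 11.1 km / 1.2 m/s = 1.11e+04/1.2 = 9250 s = 0.1071 d.
First-order decay: C = 15.0·exp(−0.29·0.1071) = 15.0·0.9694 = 14.54 g/m³.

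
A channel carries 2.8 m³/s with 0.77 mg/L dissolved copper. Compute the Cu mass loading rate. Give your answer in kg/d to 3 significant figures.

Mass flux = Q·C = 2.8 m³/s × 0.77 g/m³ = 2.156 g/s.
= 2.156 g/s × 86.4 = 186.3 kg/d.

186 kg/d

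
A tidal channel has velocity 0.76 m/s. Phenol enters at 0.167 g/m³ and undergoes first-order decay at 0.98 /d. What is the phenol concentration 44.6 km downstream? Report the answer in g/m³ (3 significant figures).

0.0858 g/m³

Travel time t = 44.6 km / 0.76 m/s = 4.46e+04/0.76 = 5.868e+04 s = 0.6792 d.
First-order decay: C = 0.167·exp(−0.98·0.6792) = 0.167·0.5139 = 0.08583 g/m³.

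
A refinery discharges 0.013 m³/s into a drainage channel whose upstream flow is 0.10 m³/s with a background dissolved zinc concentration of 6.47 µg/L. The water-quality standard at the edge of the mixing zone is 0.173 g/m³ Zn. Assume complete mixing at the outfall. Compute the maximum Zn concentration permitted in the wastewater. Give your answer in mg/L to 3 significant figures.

6.47 µg/L = 0.00647 mg/L.
Mass balance: 0.173·0.113 = 0.013·Cₑ + 0.1·0.00647.
Cₑ = (0.01955 − 0.000647) / 0.013 = 1.454 mg/L.

1.45 mg/L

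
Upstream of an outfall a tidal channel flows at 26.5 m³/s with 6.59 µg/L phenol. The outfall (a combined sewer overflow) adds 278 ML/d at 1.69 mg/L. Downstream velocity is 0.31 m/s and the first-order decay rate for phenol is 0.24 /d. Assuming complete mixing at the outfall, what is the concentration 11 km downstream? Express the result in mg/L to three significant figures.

0.171 mg/L

278 ML/d = 3.218 m³/s.
6.59 µg/L = 0.00659 mg/L.
After complete mixing, C₀ = (3.218·1.69 + 26.5·0.00659) / 29.72 = 0.1889 mg/L.
Travel time t = 1.1e+04 m / 0.31 m/s = 3.548e+04 s = 0.4107 d.
C = 0.1889·exp(−0.24·0.4107) = 0.1889·0.9061 = 0.1711 mg/L.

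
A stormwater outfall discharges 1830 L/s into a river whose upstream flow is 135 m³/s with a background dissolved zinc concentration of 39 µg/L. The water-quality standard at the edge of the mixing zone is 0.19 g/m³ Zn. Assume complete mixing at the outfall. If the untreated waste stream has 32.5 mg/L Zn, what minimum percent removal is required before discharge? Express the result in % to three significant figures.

65.1 %

1830 L/s = 1.83 m³/s.
39 µg/L = 0.039 mg/L.
Mass balance: 0.19·136.8 = 1.83·Cₑ + 135·0.039.
Cₑ = (26 − 5.265) / 1.83 = 11.33 mg/L.
Required removal = 1 − 11.33/32.5 = 65.14 %.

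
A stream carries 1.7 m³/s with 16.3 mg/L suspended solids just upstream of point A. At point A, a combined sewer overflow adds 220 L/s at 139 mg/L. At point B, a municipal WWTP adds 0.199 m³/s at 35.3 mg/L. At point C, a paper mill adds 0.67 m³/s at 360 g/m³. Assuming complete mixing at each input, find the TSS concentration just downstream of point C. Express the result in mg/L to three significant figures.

110 mg/L

220 L/s = 0.22 m³/s.
After input A: C = (1.7·16.3 + 0.22·139) / 1.92 = 30.36 mg/L.
After input B: C = (1.92·30.36 + 0.199·35.3) / 2.119 = 30.82 mg/L.
After input C: C = (2.119·30.82 + 0.67·360) / 2.789 = 109.9 mg/L.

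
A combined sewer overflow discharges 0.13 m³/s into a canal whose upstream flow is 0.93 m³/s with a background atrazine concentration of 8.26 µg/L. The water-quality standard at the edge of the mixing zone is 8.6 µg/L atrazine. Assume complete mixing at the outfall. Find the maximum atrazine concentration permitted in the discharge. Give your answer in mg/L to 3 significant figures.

0.0110 mg/L

8.26 µg/L = 0.00826 mg/L.
8.6 µg/L = 0.0086 mg/L.
Mass balance: 0.0086·1.06 = 0.13·Cₑ + 0.93·0.00826.
Cₑ = (0.009116 − 0.007682) / 0.13 = 0.01103 mg/L.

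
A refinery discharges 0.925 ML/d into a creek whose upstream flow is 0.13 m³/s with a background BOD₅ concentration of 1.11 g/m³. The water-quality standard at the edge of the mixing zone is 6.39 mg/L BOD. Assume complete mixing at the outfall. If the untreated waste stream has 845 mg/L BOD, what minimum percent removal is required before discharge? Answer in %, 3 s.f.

0.925 ML/d = 0.01071 m³/s.
Mass balance: 6.39·0.1407 = 0.01071·Cₑ + 0.13·1.11.
Cₑ = (0.8991 − 0.1443) / 0.01071 = 70.5 mg/L.
Required removal = 1 − 70.5/845 = 91.66 %.

91.7 %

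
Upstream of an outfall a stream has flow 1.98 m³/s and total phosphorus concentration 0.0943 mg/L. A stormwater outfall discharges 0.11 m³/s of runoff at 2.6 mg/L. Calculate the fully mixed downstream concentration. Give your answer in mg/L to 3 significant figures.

0.226 mg/L

Conservation of mass across the mixing zone: C = (0.11·2.6 + 1.98·0.0943) / (0.11 + 1.98) = 0.4727/2.09 = 0.2262 mg/L.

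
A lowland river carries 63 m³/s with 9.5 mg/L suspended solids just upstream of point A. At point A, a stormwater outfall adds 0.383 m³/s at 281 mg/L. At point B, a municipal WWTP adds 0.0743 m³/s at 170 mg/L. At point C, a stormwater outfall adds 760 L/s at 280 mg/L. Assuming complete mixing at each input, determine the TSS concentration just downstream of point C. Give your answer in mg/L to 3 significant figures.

14.5 mg/L

After input A: C = (63·9.5 + 0.383·281) / 63.38 = 11.14 mg/L.
After input B: C = (63.38·11.14 + 0.0743·170) / 63.46 = 11.33 mg/L.
760 L/s = 0.76 m³/s.
After input C: C = (63.46·11.33 + 0.76·280) / 64.22 = 14.51 mg/L.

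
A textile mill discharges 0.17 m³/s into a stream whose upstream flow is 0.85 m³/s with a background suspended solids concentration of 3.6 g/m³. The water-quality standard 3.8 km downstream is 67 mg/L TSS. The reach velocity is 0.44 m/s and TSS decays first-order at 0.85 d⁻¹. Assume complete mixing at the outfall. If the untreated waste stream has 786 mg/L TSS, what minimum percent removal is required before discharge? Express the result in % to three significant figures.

46.6 %

Travel time to the compliance point: t = 3800/0.44 = 8636 s = 0.09996 d; decay factor exp(−0.85·0.09996) = 0.9185.
So the concentration just after mixing may be at most 67/0.9185 = 72.94 mg/L.
Mass balance: 72.94·1.02 = 0.17·Cₑ + 0.85·3.6.
Cₑ = (74.4 − 3.06) / 0.17 = 419.6 mg/L.
Required removal = 1 − 419.6/786 = 46.61 %.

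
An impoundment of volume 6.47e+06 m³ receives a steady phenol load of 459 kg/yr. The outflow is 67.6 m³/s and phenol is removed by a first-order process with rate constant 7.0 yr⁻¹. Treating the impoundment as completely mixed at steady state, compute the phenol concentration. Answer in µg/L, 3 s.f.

0.211 µg/L

Outflow Q = 67.6 m³/s × 3.156e+07 s/yr = 2.133e+09 m³/yr.
Steady-state CSTR mass balance: W = Q·C + k·V·C, so C = W/(Q + kV).
Q + kV = 2.133e+09 + 7.0·6.47e+06 = 2.179e+09 m³/yr.
C = 459/2.179e+09 = 2.107e-07 kg/m³ = 0.0002107 mg/L = 0.2107 µg/L.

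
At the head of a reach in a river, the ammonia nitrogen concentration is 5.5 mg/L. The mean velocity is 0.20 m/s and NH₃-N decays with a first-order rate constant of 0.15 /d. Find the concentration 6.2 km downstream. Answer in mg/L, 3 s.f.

5.21 mg/L

Travel time t = 6.2 km / 0.20 m/s = 6200/0.20 = 3.1e+04 s = 0.3588 d.
First-order decay: C = 5.5·exp(−0.15·0.3588) = 5.5·0.9476 = 5.212 mg/L.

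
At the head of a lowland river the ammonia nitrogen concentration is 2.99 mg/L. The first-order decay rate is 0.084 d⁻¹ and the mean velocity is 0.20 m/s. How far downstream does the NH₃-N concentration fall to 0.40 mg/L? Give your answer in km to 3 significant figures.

From C = C₀·e^(−kt), t = ln(C₀/C)/k = ln(2.99/0.40)/0.084 = 2.012/0.084 = 23.95 d.
Distance = v·t = 0.20 m/s × 2.069e+06 s = 4.138e+05 m = 413.8 km.

414 km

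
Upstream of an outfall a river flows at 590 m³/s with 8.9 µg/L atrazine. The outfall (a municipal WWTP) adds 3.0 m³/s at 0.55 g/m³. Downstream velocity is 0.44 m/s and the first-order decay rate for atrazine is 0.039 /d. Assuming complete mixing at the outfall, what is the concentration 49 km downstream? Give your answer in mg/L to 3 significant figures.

8.9 µg/L = 0.0089 mg/L.
After complete mixing, C₀ = (3·0.55 + 590·0.0089) / 593 = 0.01164 mg/L.
Travel time t = 4.9e+04 m / 0.44 m/s = 1.114e+05 s = 1.289 d.
C = 0.01164·exp(−0.039·1.289) = 0.01164·0.951 = 0.01107 mg/L.

0.0111 mg/L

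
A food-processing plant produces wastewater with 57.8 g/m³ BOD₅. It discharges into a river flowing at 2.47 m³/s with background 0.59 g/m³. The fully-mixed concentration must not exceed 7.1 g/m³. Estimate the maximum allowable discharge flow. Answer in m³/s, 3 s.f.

0.317 m³/s

Mass balance at complete mixing: C_std·(Q_w + Q_r) = Q_w·C_e + Q_r·C_b.
Rearranging, Q_w = Q_r·(C_std − C_b)/(C_e − C_std) = 2.47·(7.1 − 0.59) / (57.8 − 7.1) = 0.3172 m³/s.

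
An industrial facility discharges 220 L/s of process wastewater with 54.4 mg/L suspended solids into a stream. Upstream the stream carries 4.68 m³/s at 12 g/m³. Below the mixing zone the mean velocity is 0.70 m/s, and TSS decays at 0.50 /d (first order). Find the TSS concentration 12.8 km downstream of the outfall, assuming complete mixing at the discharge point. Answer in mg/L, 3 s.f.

12.5 mg/L

220 L/s = 0.22 m³/s.
After complete mixing, C₀ = (0.22·54.4 + 4.68·12) / 4.9 = 13.9 mg/L.
Travel time t = 1.28e+04 m / 0.70 m/s = 1.829e+04 s = 0.2116 d.
C = 13.9·exp(−0.50·0.2116) = 13.9·0.8996 = 12.51 mg/L.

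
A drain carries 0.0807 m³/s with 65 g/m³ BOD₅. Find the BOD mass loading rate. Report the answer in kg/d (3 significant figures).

453 kg/d

Mass flux = Q·C = 0.0807 m³/s × 65 g/m³ = 5.245 g/s.
= 5.245 g/s × 86.4 = 453.2 kg/d.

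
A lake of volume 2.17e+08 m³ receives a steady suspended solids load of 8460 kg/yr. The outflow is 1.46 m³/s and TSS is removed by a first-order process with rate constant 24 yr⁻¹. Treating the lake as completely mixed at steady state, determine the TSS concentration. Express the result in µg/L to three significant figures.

Outflow Q = 1.46 m³/s × 3.156e+07 s/yr = 4.607e+07 m³/yr.
Steady-state CSTR mass balance: W = Q·C + k·V·C, so C = W/(Q + kV).
Q + kV = 4.607e+07 + 24·2.17e+08 = 5.254e+09 m³/yr.
C = 8460/5.254e+09 = 1.61e-06 kg/m³ = 0.00161 mg/L = 1.61 µg/L.

1.61 µg/L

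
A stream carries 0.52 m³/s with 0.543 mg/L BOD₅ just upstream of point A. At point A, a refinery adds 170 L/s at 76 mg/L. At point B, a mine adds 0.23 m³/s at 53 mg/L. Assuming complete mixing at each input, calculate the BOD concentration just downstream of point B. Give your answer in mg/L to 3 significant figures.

27.6 mg/L

170 L/s = 0.17 m³/s.
After input A: C = (0.52·0.543 + 0.17·76) / 0.69 = 19.13 mg/L.
After input B: C = (0.69·19.13 + 0.23·53) / 0.92 = 27.6 mg/L.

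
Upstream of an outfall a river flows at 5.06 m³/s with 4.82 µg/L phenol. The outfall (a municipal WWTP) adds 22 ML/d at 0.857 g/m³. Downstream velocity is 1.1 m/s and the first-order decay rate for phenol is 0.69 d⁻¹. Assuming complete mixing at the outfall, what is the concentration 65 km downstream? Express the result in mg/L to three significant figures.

0.0285 mg/L

22 ML/d = 0.2546 m³/s.
4.82 µg/L = 0.00482 mg/L.
After complete mixing, C₀ = (0.2546·0.857 + 5.06·0.00482) / 5.315 = 0.04565 mg/L.
Travel time t = 6.5e+04 m / 1.1 m/s = 5.909e+04 s = 0.6839 d.
C = 0.04565·exp(−0.69·0.6839) = 0.04565·0.6238 = 0.02848 mg/L.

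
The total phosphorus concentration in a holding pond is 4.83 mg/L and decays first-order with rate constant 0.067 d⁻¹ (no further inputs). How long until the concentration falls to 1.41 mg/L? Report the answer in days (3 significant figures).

t = ln(C₀/C)/k = ln(4.83/1.41)/0.067 = 1.231/0.067 = 18.38 d.

18.4 d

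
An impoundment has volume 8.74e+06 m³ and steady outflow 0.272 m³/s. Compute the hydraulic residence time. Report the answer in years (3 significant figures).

1.02 yr

Q = 0.272 m³/s × 3.156e+07 s/yr = 8.584e+06 m³/yr.
Hydraulic residence time τ = V/Q = 8.74e+06/8.584e+06 = 1.018 yr.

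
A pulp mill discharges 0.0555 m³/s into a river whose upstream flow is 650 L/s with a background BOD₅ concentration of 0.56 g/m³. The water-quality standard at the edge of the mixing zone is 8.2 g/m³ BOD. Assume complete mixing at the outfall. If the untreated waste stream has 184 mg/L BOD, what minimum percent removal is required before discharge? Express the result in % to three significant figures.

46.9 %

650 L/s = 0.65 m³/s.
Mass balance: 8.2·0.7055 = 0.0555·Cₑ + 0.65·0.56.
Cₑ = (5.785 − 0.364) / 0.0555 = 97.68 mg/L.
Required removal = 1 − 97.68/184 = 46.91 %.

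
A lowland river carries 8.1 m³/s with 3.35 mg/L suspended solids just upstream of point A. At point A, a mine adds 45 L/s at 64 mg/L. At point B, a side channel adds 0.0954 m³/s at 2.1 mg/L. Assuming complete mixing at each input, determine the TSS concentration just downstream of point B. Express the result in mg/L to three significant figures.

3.67 mg/L

45 L/s = 0.045 m³/s.
After input A: C = (8.1·3.35 + 0.045·64) / 8.145 = 3.685 mg/L.
After input B: C = (8.145·3.685 + 0.0954·2.1) / 8.24 = 3.667 mg/L.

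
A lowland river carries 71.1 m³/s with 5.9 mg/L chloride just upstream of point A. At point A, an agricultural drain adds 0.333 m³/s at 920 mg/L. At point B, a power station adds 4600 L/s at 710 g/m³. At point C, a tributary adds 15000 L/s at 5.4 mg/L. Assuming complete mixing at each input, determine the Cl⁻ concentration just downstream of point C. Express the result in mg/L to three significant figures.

44.7 mg/L

After input A: C = (71.1·5.9 + 0.333·920) / 71.43 = 10.16 mg/L.
4600 L/s = 4.6 m³/s.
After input B: C = (71.43·10.16 + 4.6·710) / 76.03 = 52.5 mg/L.
15000 L/s = 15 m³/s.
After input C: C = (76.03·52.5 + 15·5.4) / 91.03 = 44.74 mg/L.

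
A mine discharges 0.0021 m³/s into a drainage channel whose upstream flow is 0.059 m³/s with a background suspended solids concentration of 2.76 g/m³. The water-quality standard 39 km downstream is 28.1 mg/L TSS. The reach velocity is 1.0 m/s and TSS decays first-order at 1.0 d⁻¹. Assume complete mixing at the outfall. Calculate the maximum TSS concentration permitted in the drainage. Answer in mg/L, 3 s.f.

1210 mg/L

Travel time to the compliance point: t = 3.9e+04/1.0 = 3.9e+04 s = 0.4514 d; decay factor exp(−1.0·0.4514) = 0.6367.
So the concentration just after mixing may be at most 28.1/0.6367 = 44.13 mg/L.
Mass balance: 44.13·0.0611 = 0.0021·Cₑ + 0.059·2.76.
Cₑ = (2.696 − 0.1628) / 0.0021 = 1206 mg/L.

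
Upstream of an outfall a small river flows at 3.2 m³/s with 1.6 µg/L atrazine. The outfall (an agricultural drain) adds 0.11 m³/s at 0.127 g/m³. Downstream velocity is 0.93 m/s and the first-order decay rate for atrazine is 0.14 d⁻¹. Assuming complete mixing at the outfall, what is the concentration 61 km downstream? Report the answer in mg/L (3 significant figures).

0.00519 mg/L

1.6 µg/L = 0.0016 mg/L.
After complete mixing, C₀ = (0.11·0.127 + 3.2·0.0016) / 3.31 = 0.005767 mg/L.
Travel time t = 6.1e+04 m / 0.93 m/s = 6.559e+04 s = 0.7592 d.
C = 0.005767·exp(−0.14·0.7592) = 0.005767·0.8992 = 0.005186 mg/L.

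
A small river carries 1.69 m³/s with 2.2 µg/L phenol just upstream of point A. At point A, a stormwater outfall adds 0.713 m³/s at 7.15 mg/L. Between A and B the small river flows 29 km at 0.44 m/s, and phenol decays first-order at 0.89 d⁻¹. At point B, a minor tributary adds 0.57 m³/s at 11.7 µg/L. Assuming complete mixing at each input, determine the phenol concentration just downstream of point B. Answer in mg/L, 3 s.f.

0.873 mg/L

2.2 µg/L = 0.0022 mg/L.
After input A: C = (1.69·0.0022 + 0.713·7.15) / 2.403 = 2.123 mg/L.
Over the 29 km reach to input B (t = 6.591e+04 s = 0.7628 d), decay gives C = 2.123·exp(−0.89·0.7628) = 1.077 mg/L.
11.7 µg/L = 0.0117 mg/L.
After input B: C = (2.403·1.077 + 0.57·0.0117) / 2.973 = 0.8725 mg/L.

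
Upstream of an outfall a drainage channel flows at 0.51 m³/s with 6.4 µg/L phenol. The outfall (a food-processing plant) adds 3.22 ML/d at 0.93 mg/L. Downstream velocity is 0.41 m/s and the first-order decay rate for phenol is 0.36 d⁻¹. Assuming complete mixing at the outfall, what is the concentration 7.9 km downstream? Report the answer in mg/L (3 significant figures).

0.0640 mg/L

3.22 ML/d = 0.03727 m³/s.
6.4 µg/L = 0.0064 mg/L.
After complete mixing, C₀ = (0.03727·0.93 + 0.51·0.0064) / 0.5473 = 0.0693 mg/L.
Travel time t = 7900 m / 0.41 m/s = 1.927e+04 s = 0.223 d.
C = 0.0693·exp(−0.36·0.223) = 0.0693·0.9229 = 0.06395 mg/L.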